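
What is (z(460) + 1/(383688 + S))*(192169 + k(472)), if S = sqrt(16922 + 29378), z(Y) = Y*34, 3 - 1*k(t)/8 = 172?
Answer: 109837368097746154954/36804108761 - 954085*sqrt(463)/73608217522 ≈ 2.9844e+9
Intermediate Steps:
k(t) = -1352 (k(t) = 24 - 8*172 = 24 - 1376 = -1352)
z(Y) = 34*Y
S = 10*sqrt(463) (S = sqrt(46300) = 10*sqrt(463) ≈ 215.17)
(z(460) + 1/(383688 + S))*(192169 + k(472)) = (34*460 + 1/(383688 + 10*sqrt(463)))*(192169 - 1352) = (15640 + 1/(383688 + 10*sqrt(463)))*190817 = 2984377880 + 190817/(383688 + 10*sqrt(463))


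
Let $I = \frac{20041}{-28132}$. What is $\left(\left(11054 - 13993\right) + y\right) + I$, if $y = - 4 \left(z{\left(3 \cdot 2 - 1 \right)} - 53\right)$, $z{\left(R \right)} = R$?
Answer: $- \frac{77298645}{28132} \approx -2747.7$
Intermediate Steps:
$I = - \frac{20041}{28132}$ ($I = 20041 \left(- \frac{1}{28132}\right) = - \frac{20041}{28132} \approx -0.71239$)
$y = 192$ ($y = - 4 \left(\left(3 \cdot 2 - 1\right) - 53\right) = - 4 \left(\left(6 - 1\right) - 53\right) = - 4 \left(5 - 53\right) = \left(-4\right) \left(-48\right) = 192$)
$\left(\left(11054 - 13993\right) + y\right) + I = \left(\left(11054 - 13993\right) + 192\right) - \frac{20041}{28132} = \left(-2939 + 192\right) - \frac{20041}{28132} = -2747 - \frac{20041}{28132} = - \frac{77298645}{28132}$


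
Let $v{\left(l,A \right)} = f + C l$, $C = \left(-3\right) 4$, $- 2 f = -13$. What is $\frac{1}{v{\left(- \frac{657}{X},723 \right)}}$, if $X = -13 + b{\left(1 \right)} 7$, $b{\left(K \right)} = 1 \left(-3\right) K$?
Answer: $- \frac{34}{7663} \approx -0.0044369$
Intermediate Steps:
$f = \frac{13}{2}$ ($f = \left(- \frac{1}{2}\right) \left(-13\right) = \frac{13}{2} \approx 6.5$)
$b{\left(K \right)} = - 3 K$
$C = -12$
$X = -34$ ($X = -13 + \left(-3\right) 1 \cdot 7 = -13 - 21 = -34$)
$v{\left(l,A \right)} = \frac{13}{2} - 12 l$
$\frac{1}{v{\left(- \frac{657}{X},723 \right)}} = \frac{1}{\frac{13}{2} - 12 \left(- \frac{657}{-34}\right)} = \frac{1}{\frac{13}{2} - 12 \left(\left(-657\right) \left(- \frac{1}{34}\right)\right)} = \frac{1}{\frac{13}{2} - \frac{3942}{17}} = \frac{1}{- \frac{7663}{34}} = - \frac{34}{7663}$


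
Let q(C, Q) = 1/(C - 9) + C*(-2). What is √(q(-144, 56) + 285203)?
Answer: √742562074/51 ≈ 534.31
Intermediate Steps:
q(C, Q) = 1/(-9 + C) - 2*C
√(q(-144, 56) + 285203) = √((1 - 2*(-144)² + 18*(-144))/(-9 - 144) + 285203) = √((1 - 2*20736 - 2592)/(-153) + 285203) = √(-(1 - 41472 - 2592)/153 + 285203) = √(-1/153*(-44063) + 285203) = √(44063/153 + 285203) = √(43680122/153) = √742562074/51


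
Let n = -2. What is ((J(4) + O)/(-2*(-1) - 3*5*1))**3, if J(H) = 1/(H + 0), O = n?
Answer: 343/140608 ≈ 0.0024394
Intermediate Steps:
O = -2
J(H) = 1/H
((J(4) + O)/(-2*(-1) - 3*5*1))**3 = ((1/4 - 2)/(-2*(-1) - 3*5*1))**3 = ((1/4 - 2)/(2 - 15*1))**3 = (-7/(4*(2 - 15)))**3 = (-7/4/(-13))**3 = (-7/4*(-1/13))**3 = (7/52)**3 = 343/140608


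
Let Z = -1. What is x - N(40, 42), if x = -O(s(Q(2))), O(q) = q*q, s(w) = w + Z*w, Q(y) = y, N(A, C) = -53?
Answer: 53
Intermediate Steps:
s(w) = 0 (s(w) = w - w = 0)
O(q) = q**2
x = 0 (x = -1*0**2 = -1*0 = 0)
x - N(40, 42) = 0 - 1*(-53) = 0 + 53 = 53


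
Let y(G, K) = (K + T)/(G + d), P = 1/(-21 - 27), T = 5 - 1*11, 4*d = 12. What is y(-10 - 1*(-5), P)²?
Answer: 83521/9216 ≈ 9.0626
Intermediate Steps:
d = 3 (d = (¼)*12 = 3)
T = -6 (T = 5 - 11 = -6)
P = -1/48 (P = 1/(-48) = -1/48 ≈ -0.020833)
y(G, K) = (-6 + K)/(3 + G) (y(G, K) = (K - 6)/(G + 3) = (-6 + K)/(3 + G))
y(-10 - 1*(-5), P)² = ((-6 - 1/48)/(3 + (-10 - 1*(-5))))² = (-289/48/(3 + (-10 + 5)))² = (-289/48/(3 - 5))² = (-289/48/(-2))² = (-½*(-289/48))² = (289/96)² = 83521/9216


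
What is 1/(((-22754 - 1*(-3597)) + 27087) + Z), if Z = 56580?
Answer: 1/64510 ≈ 1.5501e-5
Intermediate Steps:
1/(((-22754 - 1*(-3597)) + 27087) + Z) = 1/(((-22754 - 1*(-3597)) + 27087) + 56580) = 1/(((-22754 + 3597) + 27087) + 56580) = 1/((-19157 + 27087) + 56580) = 1/(7930 + 56580) = 1/64510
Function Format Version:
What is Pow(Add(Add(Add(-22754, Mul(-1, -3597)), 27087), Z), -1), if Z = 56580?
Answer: Rational(1, 64510) ≈ 1.5501e-5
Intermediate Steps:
Pow(Add(Add(Add(-22754, Mul(-1, -3597)), 27087), Z), -1) = Pow(Add(Add(Add(-22754, Mul(-1, -3597)), 27087), 56580), -1) = Pow(Add(Add(Add(-22754, 3597), 27087), 56580), -1) = Pow(Add(Add(-19157, 27087), 56580), -1) = Pow(Add(7930, 56580), -1) = Pow(64510, -1) = Rational(1, 64510)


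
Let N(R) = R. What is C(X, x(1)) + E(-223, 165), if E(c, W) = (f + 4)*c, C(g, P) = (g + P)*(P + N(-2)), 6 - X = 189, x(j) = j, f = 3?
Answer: -1379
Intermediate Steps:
X = -183 (X = 6 - 1*189 = 6 - 189 = -183)
C(g, P) = (-2 + P)*(P + g) (C(g, P) = (g + P)*(P - 2) = (P + g)*(-2 + P) = (-2 + P)*(P + g))
E(c, W) = 7*c (E(c, W) = (3 + 4)*c = 7*c)
C(X, x(1)) + E(-223, 165) = (1² - 2*1 - 2*(-183) + 1*(-183)) + 7*(-223) = (1 - 2 + 366 - 183) - 1561 = 182 - 1561 = -1379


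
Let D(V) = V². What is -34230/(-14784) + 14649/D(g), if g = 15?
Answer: 1779941/26400 ≈ 67.422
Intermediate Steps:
-34230/(-14784) + 14649/D(g) = -34230/(-14784) + 14649/(15²) = -34230*(-1/14784) + 14649/225 = 815/352 + 14649*(1/225) = 815/352 + 4883/75 = 1779941/26400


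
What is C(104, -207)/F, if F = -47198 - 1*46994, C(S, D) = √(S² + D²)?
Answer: -√53665/94192 ≈ -0.0024594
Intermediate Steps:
C(S, D) = √(D² + S²)
F = -94192 (F = -47198 - 46994 = -94192)
C(104, -207)/F = √((-207)² + 104²)/(-94192) = √(42849 + 10816)*(-1/94192) = √53665*(-1/94192) = -√53665/94192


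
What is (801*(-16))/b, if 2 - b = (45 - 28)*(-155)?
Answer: -1424/293 ≈ -4.8601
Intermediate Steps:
b = 2637 (b = 2 - (45 - 28)*(-155) = 2 - 17*(-155) = 2 - 1*(-2635) = 2 + 2635 = 2637)
(801*(-16))/b = (801*(-16))/2637 = -12816*1/2637 = -1424/293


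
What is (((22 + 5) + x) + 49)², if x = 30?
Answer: 11236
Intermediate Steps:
(((22 + 5) + x) + 49)² = (((22 + 5) + 30) + 49)² = ((27 + 30) + 49)² = (57 + 49)² = 106² = 11236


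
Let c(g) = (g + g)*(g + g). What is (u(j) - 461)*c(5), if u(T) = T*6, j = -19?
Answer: -57500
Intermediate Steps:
u(T) = 6*T
c(g) = 4*g² (c(g) = (2*g)*(2*g) = 4*g²)
(u(j) - 461)*c(5) = (6*(-19) - 461)*(4*5²) = (-114 - 461)*(4*25) = -575*100 = -57500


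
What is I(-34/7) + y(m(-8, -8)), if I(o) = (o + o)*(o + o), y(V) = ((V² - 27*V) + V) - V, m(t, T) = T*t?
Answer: 120656/49 ≈ 2462.4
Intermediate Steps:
y(V) = V² - 27*V (y(V) = (V² - 26*V) - V = V² - 27*V)
I(o) = 4*o² (I(o) = (2*o)*(2*o) = 4*o²)
I(-34/7) + y(m(-8, -8)) = 4*(-34/7)² + (-8*(-8))*(-27 - 8*(-8)) = 4*(-34*⅐)² + 64*(-27 + 64) = 4*(-34/7)² + 64*37 = 4*(1156/49) + 2368 = 4624/49 + 2368 = 120656/49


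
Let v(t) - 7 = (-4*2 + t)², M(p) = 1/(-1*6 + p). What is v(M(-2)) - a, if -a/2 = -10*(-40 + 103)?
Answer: -75967/64 ≈ -1187.0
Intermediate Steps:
M(p) = 1/(-6 + p)
v(t) = 7 + (-8 + t)² (v(t) = 7 + (-4*2 + t)² = 7 + (-8 + t)²)
a = 1260 (a = -(-20)*(-40 + 103) = -(-20)*63 = -2*(-630) = 1260)
v(M(-2)) - a = (7 + (-8 + 1/(-6 - 2))²) - 1*1260 = (7 + (-8 + 1/(-8))²) - 1260 = (7 + (-8 - ⅛)²) - 1260 = (7 + (-65/8)²) - 1260 = (7 + 4225/64) - 1260 = 4673/64 - 1260 = -75967/64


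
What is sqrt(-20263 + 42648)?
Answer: 11*sqrt(185) ≈ 149.62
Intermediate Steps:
sqrt(-20263 + 42648) = sqrt(22385) = 11*sqrt(185)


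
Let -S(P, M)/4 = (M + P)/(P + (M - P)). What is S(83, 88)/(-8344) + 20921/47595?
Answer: 3848564873/8736918960 ≈ 0.44049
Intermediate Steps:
S(P, M) = -4*(M + P)/M (S(P, M) = -4*(M + P)/(P + (M - P)) = -4*(M + P)/M)
S(83, 88)/(-8344) + 20921/47595 = (-4 - 4*83/88)/(-8344) + 20921/47595 = (-4 - 4*83*1/88)*(-1/8344) + 20921*(1/47595) = (-4 - 83/22)*(-1/8344) + 20921/47595 = -171/22*(-1/8344) + 20921/47595 = 171/183568 + 20921/47595 = 3848564873/8736918960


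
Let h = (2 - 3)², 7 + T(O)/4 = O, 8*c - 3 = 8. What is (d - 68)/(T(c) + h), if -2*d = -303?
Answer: -167/43 ≈ -3.8837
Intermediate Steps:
d = 303/2 (d = -½*(-303) = 303/2 ≈ 151.50)
c = 11/8 (c = 3/8 + (⅛)*8 = 3/8 + 1 = 11/8 ≈ 1.3750)
T(O) = -28 + 4*O
h = 1 (h = (-1)² = 1)
(d - 68)/(T(c) + h) = (303/2 - 68)/((-28 + 4*(11/8)) + 1) = 167/(2*((-28 + 11/2) + 1)) = 167/(2*(-45/2 + 1)) = 167/(2*(-43/2)) = (167/2)*(-2/43) = -167/43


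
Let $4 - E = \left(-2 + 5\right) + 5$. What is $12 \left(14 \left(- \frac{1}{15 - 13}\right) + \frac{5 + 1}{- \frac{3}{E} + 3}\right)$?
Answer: $- \frac{324}{5} \approx -64.8$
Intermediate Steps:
$E = -4$ ($E = 4 - \left(\left(-2 + 5\right) + 5\right) = 4 - \left(3 + 5\right) = 4 - 8 = -4$)
$12 \left(14 \left(- \frac{1}{15 - 13}\right) + \frac{5 + 1}{- \frac{3}{E} + 3}\right) = 12 \left(14 \left(- \frac{1}{15 - 13}\right) + \frac{5 + 1}{- \frac{3}{-4} + 3}\right) = 12 \left(14 \left(- \frac{1}{2}\right) + \frac{6}{\left(-3\right) \left(- \frac{1}{4}\right) + 3}\right) = 12 \left(14 \left(\left(-1\right) \frac{1}{2}\right) + \frac{6}{\frac{3}{4} + 3}\right) = 12 \left(14 \left(- \frac{1}{2}\right) + \frac{6}{\frac{15}{4}}\right) = 12 \left(-7 + 6 \cdot \frac{4}{15}\right) = 12 \left(-7 + \frac{8}{5}\right) = 12 \left(- \frac{27}{5}\right) = - \frac{324}{5}$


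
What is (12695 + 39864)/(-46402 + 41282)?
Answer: -52559/5120 ≈ -10.265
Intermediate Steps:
(12695 + 39864)/(-46402 + 41282) = 52559/(-5120) = 52559*(-1/5120) = -52559/5120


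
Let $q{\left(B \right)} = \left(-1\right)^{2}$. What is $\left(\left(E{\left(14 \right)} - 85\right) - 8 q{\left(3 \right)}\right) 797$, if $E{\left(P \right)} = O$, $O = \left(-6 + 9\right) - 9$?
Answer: $-78903$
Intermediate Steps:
$q{\left(B \right)} = 1$
$O = -6$ ($O = 3 - 9 = -6$)
$E{\left(P \right)} = -6$
$\left(\left(E{\left(14 \right)} - 85\right) - 8 q{\left(3 \right)}\right) 797 = \left(\left(-6 - 85\right) + \left(\left(-8\right) 1 + 0\right)\right) 797 = \left(\left(-6 - 85\right) + \left(-8 + 0\right)\right) 797 = \left(-91 - 8\right) 797 = \left(-99\right) 797 = -78903$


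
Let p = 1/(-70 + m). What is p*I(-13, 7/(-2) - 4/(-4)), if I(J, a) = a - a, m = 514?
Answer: 0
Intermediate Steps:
p = 1/444 (p = 1/(-70 + 514) = 1/444 ≈ 0.0022523)
I(J, a) = 0
p*I(-13, 7/(-2) - 4/(-4)) = (1/444)*0 = 0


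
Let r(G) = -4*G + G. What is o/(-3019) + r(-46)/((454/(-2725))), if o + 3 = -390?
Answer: -567558264/685313 ≈ -828.17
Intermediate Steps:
o = -393 (o = -3 - 390 = -393)
r(G) = -3*G
o/(-3019) + r(-46)/((454/(-2725))) = -393/(-3019) + (-3*(-46))/((454/(-2725))) = -393*(-1/3019) + 138/((454*(-1/2725))) = 393/3019 + 138/(-454/2725) = 393/3019 + 138*(-2725/454) = 393/3019 - 188025/227 = -567558264/685313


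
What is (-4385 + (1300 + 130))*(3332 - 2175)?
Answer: -3418935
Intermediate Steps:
(-4385 + (1300 + 130))*(3332 - 2175) = (-4385 + 1430)*1157 = -2955*1157 = -3418935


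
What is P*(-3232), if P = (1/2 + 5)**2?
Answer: -97768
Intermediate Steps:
P = 121/4 (P = (1/2 + 5)**2 = (11/2)**2 = 121/4 ≈ 30.250)
P*(-3232) = (121/4)*(-3232) = -97768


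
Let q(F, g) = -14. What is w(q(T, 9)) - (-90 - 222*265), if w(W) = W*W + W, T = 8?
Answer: 59102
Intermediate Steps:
w(W) = W + W² (w(W) = W² + W = W + W²)
w(q(T, 9)) - (-90 - 222*265) = -14*(1 - 14) - (-90 - 222*265) = -14*(-13) - (-90 - 58830) = 182 - 1*(-58920) = 182 + 58920 = 59102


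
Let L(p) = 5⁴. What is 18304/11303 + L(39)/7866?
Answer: 151043639/88909398 ≈ 1.6988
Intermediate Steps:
L(p) = 625
18304/11303 + L(39)/7866 = 18304/11303 + 625/7866 = 151043639/88909398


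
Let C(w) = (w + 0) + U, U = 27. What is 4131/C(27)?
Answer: 153/2 ≈ 76.500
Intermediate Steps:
C(w) = 27 + w (C(w) = (w + 0) + 27 = w + 27 = 27 + w)
4131/C(27) = 4131/(27 + 27) = 4131/54 = 4131*(1/54) = 153/2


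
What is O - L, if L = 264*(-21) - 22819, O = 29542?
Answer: 57905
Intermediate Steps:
L = -28363 (L = -5544 - 22819 = -28363)
O - L = 29542 - 1*(-28363) = 29542 + 28363 = 57905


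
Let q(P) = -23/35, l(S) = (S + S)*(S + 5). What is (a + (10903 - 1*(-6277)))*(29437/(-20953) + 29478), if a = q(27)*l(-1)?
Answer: 53070058696564/104765 ≈ 5.0656e+8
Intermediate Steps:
l(S) = 2*S*(5 + S) (l(S) = (2*S)*(5 + S) = 2*S*(5 + S))
q(P) = -23/35 (q(P) = -23*1/35 = -23/35)
a = 184/35 (a = -46*(-1)*(5 - 1)/35 = -46*(-1)*4/35 = -23/35*(-8) = 184/35 ≈ 5.2571)
(a + (10903 - 1*(-6277)))*(29437/(-20953) + 29478) = (184/35 + (10903 - 1*(-6277)))*(29437/(-20953) + 29478) = (184/35 + (10903 + 6277))*(29437*(-1/20953) + 29478) = (184/35 + 17180)*(-29437/20953 + 29478) = (601484/35)*(617623097/20953) = 53070058696564/104765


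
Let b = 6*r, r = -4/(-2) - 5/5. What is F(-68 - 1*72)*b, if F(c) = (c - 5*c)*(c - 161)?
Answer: -1011360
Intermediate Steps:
r = 1 (r = -4*(-1/2) - 5*1/5 = 2 - 1 = 1)
F(c) = -4*c*(-161 + c) (F(c) = (-4*c)*(-161 + c) = -4*c*(-161 + c))
b = 6 (b = 6*1 = 6)
F(-68 - 1*72)*b = (4*(-68 - 1*72)*(161 - (-68 - 1*72)))*6 = (4*(-68 - 72)*(161 - (-68 - 72)))*6 = (4*(-140)*(161 - 1*(-140)))*6 = (4*(-140)*(161 + 140))*6 = (4*(-140)*301)*6 = -168560*6 = -1011360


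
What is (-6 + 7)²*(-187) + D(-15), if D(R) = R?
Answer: -202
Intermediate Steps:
(-6 + 7)²*(-187) + D(-15) = (-6 + 7)²*(-187) - 15 = 1²*(-187) - 15 = 1*(-187) - 15 = -187 - 15 = -202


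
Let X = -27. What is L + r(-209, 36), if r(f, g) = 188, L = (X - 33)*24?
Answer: -1252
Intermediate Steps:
L = -1440 (L = (-27 - 33)*24 = -60*24 = -1440)
L + r(-209, 36) = -1440 + 188 = -1252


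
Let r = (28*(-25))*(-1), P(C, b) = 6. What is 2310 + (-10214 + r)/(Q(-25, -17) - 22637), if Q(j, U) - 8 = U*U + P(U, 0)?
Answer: 25800527/11167 ≈ 2310.4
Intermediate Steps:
Q(j, U) = 14 + U**2 (Q(j, U) = 8 + (U*U + 6) = 8 + (U**2 + 6) = 8 + (6 + U**2) = 14 + U**2)
r = 700 (r = -700*(-1) = 700)
2310 + (-10214 + r)/(Q(-25, -17) - 22637) = 2310 + (-10214 + 700)/((14 + (-17)**2) - 22637) = 2310 - 9514/((14 + 289) - 22637) = 2310 - 9514/(303 - 22637) = 2310 - 9514/(-22334) = 2310 - 9514*(-1/22334) = 2310 + 4757/11167 = 25800527/11167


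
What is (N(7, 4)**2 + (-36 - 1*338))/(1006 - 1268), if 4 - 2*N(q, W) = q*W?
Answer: 115/131 ≈ 0.87786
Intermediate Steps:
N(q, W) = 2 - W*q/2 (N(q, W) = 2 - q*W/2 = 2 - W*q/2)
(N(7, 4)**2 + (-36 - 1*338))/(1006 - 1268) = ((2 - 1/2*4*7)**2 + (-36 - 1*338))/(1006 - 1268) = ((2 - 14)**2 + (-36 - 338))/(-262) = -((-12)**2 - 374)/262 = -(144 - 374)/262 = -1/262*(-230) = 115/131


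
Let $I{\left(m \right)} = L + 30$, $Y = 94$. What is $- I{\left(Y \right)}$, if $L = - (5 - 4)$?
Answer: $-29$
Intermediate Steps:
$L = -1$ ($L = \left(-1\right) 1 = -1$)
$I{\left(m \right)} = 29$ ($I{\left(m \right)} = -1 + 30 = 29$)
$- I{\left(Y \right)} = \left(-1\right) 29 = -29$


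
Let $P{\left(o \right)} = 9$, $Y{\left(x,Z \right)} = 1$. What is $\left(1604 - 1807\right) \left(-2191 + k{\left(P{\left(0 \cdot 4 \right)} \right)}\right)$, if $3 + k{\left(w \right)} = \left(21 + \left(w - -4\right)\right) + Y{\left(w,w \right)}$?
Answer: $438277$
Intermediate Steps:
$k{\left(w \right)} = 23 + w$ ($k{\left(w \right)} = -3 + \left(\left(21 + \left(w - -4\right)\right) + 1\right) = -3 + \left(\left(21 + \left(w + 4\right)\right) + 1\right) = -3 + \left(\left(21 + \left(4 + w\right)\right) + 1\right) = -3 + \left(\left(25 + w\right) + 1\right) = -3 + \left(26 + w\right) = 23 + w$)
$\left(1604 - 1807\right) \left(-2191 + k{\left(P{\left(0 \cdot 4 \right)} \right)}\right) = \left(1604 - 1807\right) \left(-2191 + \left(23 + 9\right)\right) = - 203 \left(-2191 + 32\right) = \left(-203\right) \left(-2159\right) = 438277$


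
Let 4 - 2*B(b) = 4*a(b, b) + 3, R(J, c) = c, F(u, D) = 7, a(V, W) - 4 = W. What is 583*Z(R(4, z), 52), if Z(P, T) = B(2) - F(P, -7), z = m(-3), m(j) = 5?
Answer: -21571/2 ≈ -10786.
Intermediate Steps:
a(V, W) = 4 + W
z = 5
B(b) = -15/2 - 2*b (B(b) = 2 - (4*(4 + b) + 3)/2 = 2 - ((16 + 4*b) + 3)/2 = 2 - (19 + 4*b)/2 = 2 + (-19/2 - 2*b) = -15/2 - 2*b)
Z(P, T) = -37/2 (Z(P, T) = (-15/2 - 2*2) - 1*7 = (-15/2 - 4) - 7 = -23/2 - 7 = -37/2)
583*Z(R(4, z), 52) = 583*(-37/2) = -21571/2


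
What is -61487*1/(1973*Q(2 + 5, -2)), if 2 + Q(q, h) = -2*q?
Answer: 61487/31568 ≈ 1.9478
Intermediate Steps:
Q(q, h) = -2 - 2*q
-61487*1/(1973*Q(2 + 5, -2)) = -61487*1/(1973*(-2 - 2*(2 + 5))) = -61487*1/(1973*(-2 - 2*7)) = -61487*1/(1973*(-2 - 14)) = -61487/((-16*1973)) = -61487/(-31568) = -61487*(-1/31568) = 61487/31568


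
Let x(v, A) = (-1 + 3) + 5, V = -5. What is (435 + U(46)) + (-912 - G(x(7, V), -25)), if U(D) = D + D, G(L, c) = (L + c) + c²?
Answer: -992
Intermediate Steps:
x(v, A) = 7 (x(v, A) = 2 + 5 = 7)
G(L, c) = L + c + c²
U(D) = 2*D
(435 + U(46)) + (-912 - G(x(7, V), -25)) = (435 + 2*46) + (-912 - (7 - 25 + (-25)²)) = (435 + 92) + (-912 - (7 - 25 + 625)) = 527 + (-912 - 1*607) = 527 + (-912 - 607) = 527 - 1519 = -992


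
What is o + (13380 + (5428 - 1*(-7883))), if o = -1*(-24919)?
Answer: 51610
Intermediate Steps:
o = 24919
o + (13380 + (5428 - 1*(-7883))) = 24919 + (13380 + (5428 - 1*(-7883))) = 24919 + (13380 + (5428 + 7883)) = 24919 + (13380 + 13311) = 24919 + 26691 = 51610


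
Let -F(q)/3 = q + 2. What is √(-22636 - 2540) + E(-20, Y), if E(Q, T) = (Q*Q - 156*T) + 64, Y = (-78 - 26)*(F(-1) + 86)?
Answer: 1347056 + 2*I*√6294 ≈ 1.3471e+6 + 158.67*I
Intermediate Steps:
F(q) = -6 - 3*q (F(q) = -3*(q + 2) = -3*(2 + q) = -6 - 3*q)
Y = -8632 (Y = (-78 - 26)*((-6 - 3*(-1)) + 86) = -104*((-6 + 3) + 86) = -104*(-3 + 86) = -104*83 = -8632)
E(Q, T) = 64 + Q² - 156*T (E(Q, T) = (Q² - 156*T) + 64 = 64 + Q² - 156*T)
√(-22636 - 2540) + E(-20, Y) = √(-22636 - 2540) + (64 + (-20)² - 156*(-8632)) = √(-25176) + (64 + 400 + 1346592) = 2*I*√6294 + 1347056 = 1347056 + 2*I*√6294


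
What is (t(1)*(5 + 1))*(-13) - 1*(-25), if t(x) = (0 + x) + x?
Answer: -131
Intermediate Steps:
t(x) = 2*x (t(x) = x + x = 2*x)
(t(1)*(5 + 1))*(-13) - 1*(-25) = ((2*1)*(5 + 1))*(-13) - 1*(-25) = (2*6)*(-13) + 25 = 12*(-13) + 25 = -156 + 25 = -131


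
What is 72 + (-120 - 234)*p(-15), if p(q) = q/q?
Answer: -282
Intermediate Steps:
p(q) = 1
72 + (-120 - 234)*p(-15) = 72 + (-120 - 234)*1 = 72 - 354*1 = 72 - 354 = -282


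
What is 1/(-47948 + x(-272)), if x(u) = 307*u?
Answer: -1/131452 ≈ -7.6073e-6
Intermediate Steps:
1/(-47948 + x(-272)) = 1/(-47948 + 307*(-272)) = 1/(-47948 - 83504) = 1/(-131452) = -1/131452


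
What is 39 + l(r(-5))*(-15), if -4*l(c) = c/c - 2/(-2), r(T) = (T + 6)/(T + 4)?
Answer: 93/2 ≈ 46.500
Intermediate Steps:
r(T) = (6 + T)/(4 + T)
l(c) = -½ (l(c) = -(c/c - 2/(-2))/4 = -(1 - 2*(-½))/4 = -(1 + 1)/4 = -¼*2 = -½)
39 + l(r(-5))*(-15) = 39 - ½*(-15) = 39 + 15/2 = 93/2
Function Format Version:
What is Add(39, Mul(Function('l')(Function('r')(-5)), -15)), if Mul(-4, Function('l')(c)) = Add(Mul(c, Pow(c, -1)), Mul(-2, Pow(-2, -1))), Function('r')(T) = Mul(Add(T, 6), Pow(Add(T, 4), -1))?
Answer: Rational(93, 2) ≈ 46.500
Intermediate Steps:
Function('r')(T) = Mul(Pow(Add(4, T), -1), Add(6, T)) (Function('r')(T) = Mul(Add(6, T), Pow(Add(4, T), -1)) = Mul(Pow(Add(4, T), -1), Add(6, T)))
Function('l')(c) = Rational(-1, 2) (Function('l')(c) = Mul(Rational(-1, 4), Add(Mul(c, Pow(c, -1)), Mul(-2, Pow(-2, -1)))) = Mul(Rational(-1, 4), Add(1, Mul(-2, Rational(-1, 2)))) = Mul(Rational(-1, 4), Add(1, 1)) = Mul(Rational(-1, 4), 2) = Rational(-1, 2))
Add(39, Mul(Function('l')(Function('r')(-5)), -15)) = Add(39, Mul(Rational(-1, 2), -15)) = Add(39, Rational(15, 2)) = Rational(93, 2)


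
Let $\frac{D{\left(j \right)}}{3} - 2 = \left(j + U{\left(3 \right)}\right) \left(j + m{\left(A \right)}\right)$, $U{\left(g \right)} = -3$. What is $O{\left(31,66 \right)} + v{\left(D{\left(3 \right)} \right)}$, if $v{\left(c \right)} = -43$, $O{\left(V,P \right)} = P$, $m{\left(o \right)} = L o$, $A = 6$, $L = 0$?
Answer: $23$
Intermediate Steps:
$m{\left(o \right)} = 0$ ($m{\left(o \right)} = 0 o = 0$)
$D{\left(j \right)} = 6 + 3 j \left(-3 + j\right)$ ($D{\left(j \right)} = 6 + 3 \left(j - 3\right) \left(j + 0\right) = 6 + 3 \left(-3 + j\right) j = 6 + 3 j \left(-3 + j\right)$)
$O{\left(31,66 \right)} + v{\left(D{\left(3 \right)} \right)} = 66 - 43 = 23$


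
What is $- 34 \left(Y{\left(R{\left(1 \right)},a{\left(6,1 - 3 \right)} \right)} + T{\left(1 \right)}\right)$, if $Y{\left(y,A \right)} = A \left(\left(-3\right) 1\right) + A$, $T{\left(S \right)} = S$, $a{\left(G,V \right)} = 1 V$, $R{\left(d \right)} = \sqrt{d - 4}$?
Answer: $-170$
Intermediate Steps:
$R{\left(d \right)} = \sqrt{-4 + d}$
$a{\left(G,V \right)} = V$
$Y{\left(y,A \right)} = - 2 A$ ($Y{\left(y,A \right)} = A \left(-3\right) + A = - 3 A + A = - 2 A$)
$- 34 \left(Y{\left(R{\left(1 \right)},a{\left(6,1 - 3 \right)} \right)} + T{\left(1 \right)}\right) = - 34 \left(- 2 \left(1 - 3\right) + 1\right) = - 34 \left(\left(-2\right) \left(-2\right) + 1\right) = - 34 \left(4 + 1\right) = \left(-34\right) 5 = -170$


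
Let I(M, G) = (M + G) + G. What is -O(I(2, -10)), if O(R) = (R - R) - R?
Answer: -18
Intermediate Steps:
I(M, G) = M + 2*G (I(M, G) = (G + M) + G = M + 2*G)
O(R) = -R (O(R) = 0 - R = -R)
-O(I(2, -10)) = -(-1)*(2 + 2*(-10)) = -(-1)*(2 - 20) = -(-1)*(-18) = -1*18 = -18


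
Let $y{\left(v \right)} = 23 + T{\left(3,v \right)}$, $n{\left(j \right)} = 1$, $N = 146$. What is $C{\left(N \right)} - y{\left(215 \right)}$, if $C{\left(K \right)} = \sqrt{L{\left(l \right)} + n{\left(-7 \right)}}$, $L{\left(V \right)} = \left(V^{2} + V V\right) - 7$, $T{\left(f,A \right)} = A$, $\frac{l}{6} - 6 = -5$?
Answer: $-238 + \sqrt{66} \approx -229.88$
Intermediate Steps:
$l = 6$ ($l = 36 + 6 \left(-5\right) = 36 - 30 = 6$)
$L{\left(V \right)} = -7 + 2 V^{2}$ ($L{\left(V \right)} = \left(V^{2} + V^{2}\right) - 7 = 2 V^{2} - 7 = -7 + 2 V^{2}$)
$y{\left(v \right)} = 23 + v$
$C{\left(K \right)} = \sqrt{66}$ ($C{\left(K \right)} = \sqrt{\left(-7 + 2 \cdot 6^{2}\right) + 1} = \sqrt{\left(-7 + 2 \cdot 36\right) + 1} = \sqrt{\left(-7 + 72\right) + 1} = \sqrt{65 + 1} = \sqrt{66}$)
$C{\left(N \right)} - y{\left(215 \right)} = \sqrt{66} - \left(23 + 215\right) = \sqrt{66} - 238 = -238 + \sqrt{66}$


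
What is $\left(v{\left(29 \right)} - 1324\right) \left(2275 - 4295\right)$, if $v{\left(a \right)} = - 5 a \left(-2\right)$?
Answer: $2088680$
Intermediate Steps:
$v{\left(a \right)} = 10 a$
$\left(v{\left(29 \right)} - 1324\right) \left(2275 - 4295\right) = \left(10 \cdot 29 - 1324\right) \left(2275 - 4295\right) = \left(290 - 1324\right) \left(-2020\right) = \left(-1034\right) \left(-2020\right) = 2088680$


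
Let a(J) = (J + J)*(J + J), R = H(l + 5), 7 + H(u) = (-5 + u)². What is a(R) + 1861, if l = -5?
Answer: 3157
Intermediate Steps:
H(u) = -7 + (-5 + u)²
R = 18 (R = -7 + (-5 + (-5 + 5))² = -7 + (-5 + 0)² = -7 + (-5)² = -7 + 25 = 18)
a(J) = 4*J² (a(J) = (2*J)*(2*J) = 4*J²)
a(R) + 1861 = 4*18² + 1861 = 4*324 + 1861 = 1296 + 1861 = 3157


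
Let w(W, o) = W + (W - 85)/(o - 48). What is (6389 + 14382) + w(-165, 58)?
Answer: 20581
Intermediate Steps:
w(W, o) = W + (-85 + W)/(-48 + o)
(6389 + 14382) + w(-165, 58) = (6389 + 14382) + (-85 - 47*(-165) - 165*58)/(-48 + 58) = 20771 + (-85 + 7755 - 9570)/10 = 20771 + (1/10)*(-1900) = 20771 - 190 = 20581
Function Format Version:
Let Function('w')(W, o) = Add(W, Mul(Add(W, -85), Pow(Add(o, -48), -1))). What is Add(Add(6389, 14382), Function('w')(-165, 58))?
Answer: 20581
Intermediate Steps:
Function('w')(W, o) = Add(W, Mul(Pow(Add(-48, o), -1), Add(-85, W))) (Function('w')(W, o) = Add(W, Mul(Add(-85, W), Pow(Add(-48, o), -1))) = Add(W, Mul(Pow(Add(-48, o), -1), Add(-85, W))))
Add(Add(6389, 14382), Function('w')(-165, 58)) = Add(Add(6389, 14382), Mul(Pow(Add(-48, 58), -1), Add(-85, Mul(-47, -165), Mul(-165, 58)))) = Add(20771, Mul(Pow(10, -1), Add(-85, 7755, -9570))) = Add(20771, Mul(Rational(1, 10), -1900)) = Add(20771, -190) = 20581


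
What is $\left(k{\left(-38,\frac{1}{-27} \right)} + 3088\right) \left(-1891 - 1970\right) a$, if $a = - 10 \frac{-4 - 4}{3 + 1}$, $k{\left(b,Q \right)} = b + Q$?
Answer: $-235518140$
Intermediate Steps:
$k{\left(b,Q \right)} = Q + b$
$a = 20$ ($a = - 10 \left(- \frac{8}{4}\right) = - 10 \left(\left(-8\right) \frac{1}{4}\right) = \left(-10\right) \left(-2\right) = 20$)
$\left(k{\left(-38,\frac{1}{-27} \right)} + 3088\right) \left(-1891 - 1970\right) a = \left(\left(\frac{1}{-27} - 38\right) + 3088\right) \left(-1891 - 1970\right) 20 = \left(\left(- \frac{1}{27} - 38\right) + 3088\right) \left(-1891 - 1970\right) 20 = \left(- \frac{1027}{27} + 3088\right) \left(-1891 - 1970\right) 20 = \frac{82349}{27} \left(-3861\right) 20 = \left(-11775907\right) 20 = -235518140$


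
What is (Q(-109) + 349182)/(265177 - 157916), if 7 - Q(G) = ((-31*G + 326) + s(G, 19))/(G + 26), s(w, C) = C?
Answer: 28986411/8902663 ≈ 3.2559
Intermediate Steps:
Q(G) = 7 - (345 - 31*G)/(26 + G) (Q(G) = 7 - ((-31*G + 326) + 19)/(G + 26) = 7 - ((326 - 31*G) + 19)/(26 + G) = 7 - (345 - 31*G)/(26 + G))
(Q(-109) + 349182)/(265177 - 157916) = ((-163 + 38*(-109))/(26 - 109) + 349182)/(265177 - 157916) = ((-163 - 4142)/(-83) + 349182)/107261 = (-1/83*(-4305) + 349182)*(1/107261) = (4305/83 + 349182)*(1/107261) = (28986411/83)*(1/107261) = 28986411/8902663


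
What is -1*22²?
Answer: -484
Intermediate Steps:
-1*22² = -1*484 = -484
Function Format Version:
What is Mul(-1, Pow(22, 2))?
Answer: -484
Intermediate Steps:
Mul(-1, Pow(22, 2)) = Mul(-1, 484) = -484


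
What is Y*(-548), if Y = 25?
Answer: -13700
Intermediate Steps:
Y*(-548) = 25*(-548) = -13700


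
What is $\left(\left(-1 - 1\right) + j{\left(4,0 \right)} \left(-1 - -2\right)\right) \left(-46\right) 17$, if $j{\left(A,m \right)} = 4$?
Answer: $-1564$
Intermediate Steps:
$\left(\left(-1 - 1\right) + j{\left(4,0 \right)} \left(-1 - -2\right)\right) \left(-46\right) 17 = \left(\left(-1 - 1\right) + 4 \left(-1 - -2\right)\right) \left(-46\right) 17 = \left(-2 + 4 \left(-1 + 2\right)\right) \left(-46\right) 17 = \left(-2 + 4 \cdot 1\right) \left(-46\right) 17 = \left(-2 + 4\right) \left(-46\right) 17 = 2 \left(-46\right) 17 = \left(-92\right) 17 = -1564$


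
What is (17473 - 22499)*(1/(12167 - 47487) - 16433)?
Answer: 1458579278793/17660 ≈ 8.2592e+7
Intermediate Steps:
(17473 - 22499)*(1/(12167 - 47487) - 16433) = -5026*(1/(-35320) - 16433) = -5026*(-1/35320 - 16433) = -5026*(-580413561/35320) = 1458579278793/17660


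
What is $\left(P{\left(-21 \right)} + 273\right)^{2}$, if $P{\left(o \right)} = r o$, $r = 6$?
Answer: $21609$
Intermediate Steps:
$P{\left(o \right)} = 6 o$
$\left(P{\left(-21 \right)} + 273\right)^{2} = \left(6 \left(-21\right) + 273\right)^{2} = \left(-126 + 273\right)^{2} = 147^{2} = 21609$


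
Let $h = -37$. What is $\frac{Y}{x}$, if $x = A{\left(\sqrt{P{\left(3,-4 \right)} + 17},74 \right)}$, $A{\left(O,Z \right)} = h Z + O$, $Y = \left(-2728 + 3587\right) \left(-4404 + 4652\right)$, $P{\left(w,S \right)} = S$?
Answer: $- \frac{583281616}{7496631} - \frac{213032 \sqrt{13}}{7496631} \approx -77.908$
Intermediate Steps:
$Y = 213032$ ($Y = 859 \cdot 248 = 213032$)
$A{\left(O,Z \right)} = O - 37 Z$ ($A{\left(O,Z \right)} = - 37 Z + O = O - 37 Z$)
$x = -2738 + \sqrt{13}$ ($x = \sqrt{-4 + 17} - 2738 = \sqrt{13} - 2738 = -2738 + \sqrt{13} \approx -2734.4$)
$\frac{Y}{x} = \frac{213032}{-2738 + \sqrt{13}}$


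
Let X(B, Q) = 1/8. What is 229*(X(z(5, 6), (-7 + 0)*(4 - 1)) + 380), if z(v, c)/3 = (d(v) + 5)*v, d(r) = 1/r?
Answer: 696389/8 ≈ 87049.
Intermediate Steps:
z(v, c) = 3*v*(5 + 1/v) (z(v, c) = 3*((1/v + 5)*v) = 3*((5 + 1/v)*v) = 3*(v*(5 + 1/v)) = 3*v*(5 + 1/v))
X(B, Q) = 1/8
229*(X(z(5, 6), (-7 + 0)*(4 - 1)) + 380) = 229*(1/8 + 380) = 229*(3041/8) = 696389/8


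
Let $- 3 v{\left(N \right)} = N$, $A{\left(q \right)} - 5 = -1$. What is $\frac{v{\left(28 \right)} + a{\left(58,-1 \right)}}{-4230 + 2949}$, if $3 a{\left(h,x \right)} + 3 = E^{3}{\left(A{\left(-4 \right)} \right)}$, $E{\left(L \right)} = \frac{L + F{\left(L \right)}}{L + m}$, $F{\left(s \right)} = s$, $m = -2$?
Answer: $- \frac{11}{1281} \approx -0.008587$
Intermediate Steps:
$A{\left(q \right)} = 4$ ($A{\left(q \right)} = 5 - 1 = 4$)
$E{\left(L \right)} = \frac{2 L}{-2 + L}$ ($E{\left(L \right)} = \frac{L + L}{L - 2} = \frac{2 L}{-2 + L}$)
$v{\left(N \right)} = - \frac{N}{3}$
$a{\left(h,x \right)} = \frac{61}{3}$ ($a{\left(h,x \right)} = -1 + \frac{\left(2 \cdot 4 \frac{1}{-2 + 4}\right)^{3}}{3} = -1 + \frac{\left(2 \cdot 4 \cdot \frac{1}{2}\right)^{3}}{3} = -1 + \frac{4^{3}}{3} = -1 + \frac{1}{3} \cdot 64 = -1 + \frac{64}{3} = \frac{61}{3}$)
$\frac{v{\left(28 \right)} + a{\left(58,-1 \right)}}{-4230 + 2949} = \frac{\left(- \frac{1}{3}\right) 28 + \frac{61}{3}}{-4230 + 2949} = \frac{- \frac{28}{3} + \frac{61}{3}}{-1281} = 11 \left(- \frac{1}{1281}\right) = - \frac{11}{1281}$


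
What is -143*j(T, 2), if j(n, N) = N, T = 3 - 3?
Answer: -286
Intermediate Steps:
T = 0
-143*j(T, 2) = -143*2 = -286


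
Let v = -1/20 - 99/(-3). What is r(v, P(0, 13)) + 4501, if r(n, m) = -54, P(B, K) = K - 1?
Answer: 4447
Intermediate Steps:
P(B, K) = -1 + K
v = 659/20 (v = -1*1/20 - 99*(-⅓) = -1/20 + 33 = 659/20 ≈ 32.950)
r(v, P(0, 13)) + 4501 = -54 + 4501 = 4447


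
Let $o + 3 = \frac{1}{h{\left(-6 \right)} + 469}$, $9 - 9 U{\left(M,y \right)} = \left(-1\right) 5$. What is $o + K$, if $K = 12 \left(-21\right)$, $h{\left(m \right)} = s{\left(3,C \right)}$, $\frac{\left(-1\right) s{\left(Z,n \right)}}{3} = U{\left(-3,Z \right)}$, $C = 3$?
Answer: $- \frac{355212}{1393} \approx -255.0$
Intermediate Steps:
$U{\left(M,y \right)} = \frac{14}{9}$ ($U{\left(M,y \right)} = 1 - \frac{\left(-1\right) 5}{9} = 1 - - \frac{5}{9} = 1 + \frac{5}{9} = \frac{14}{9}$)
$s{\left(Z,n \right)} = - \frac{14}{3}$ ($s{\left(Z,n \right)} = \left(-3\right) \frac{14}{9} = - \frac{14}{3}$)
$h{\left(m \right)} = - \frac{14}{3}$
$o = - \frac{4176}{1393}$ ($o = -3 + \frac{1}{- \frac{14}{3} + 469} = -3 + \frac{1}{\frac{1393}{3}} = -3 + \frac{3}{1393} = - \frac{4176}{1393} \approx -2.9978$)
$K = -252$
$o + K = - \frac{4176}{1393} - 252 = - \frac{355212}{1393}$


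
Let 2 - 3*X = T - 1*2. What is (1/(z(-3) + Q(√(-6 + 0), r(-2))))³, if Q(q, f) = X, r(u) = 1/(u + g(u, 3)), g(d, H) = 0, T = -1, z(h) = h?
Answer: -27/64 ≈ -0.42188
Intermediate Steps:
r(u) = 1/u (r(u) = 1/(u + 0) = 1/u)
X = 5/3 (X = ⅔ - (-1 - 1*2)/3 = ⅔ - (-1 - 2)/3 = ⅔ - ⅓*(-3) = ⅔ + 1 = 5/3 ≈ 1.6667)
Q(q, f) = 5/3
(1/(z(-3) + Q(√(-6 + 0), r(-2))))³ = (1/(-3 + 5/3))³ = (1/(-4/3))³ = (-¾)³ = -27/64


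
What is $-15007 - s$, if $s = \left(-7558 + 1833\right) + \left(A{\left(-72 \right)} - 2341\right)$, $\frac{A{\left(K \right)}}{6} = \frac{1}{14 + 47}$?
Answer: $- \frac{423407}{61} \approx -6941.1$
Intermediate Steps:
$A{\left(K \right)} = \frac{6}{61}$ ($A{\left(K \right)} = \frac{6}{14 + 47} = \frac{6}{61}$)
$s = - \frac{492020}{61}$ ($s = \left(-7558 + 1833\right) + \left(\frac{6}{61} - 2341\right) = -5725 - \frac{142795}{61} = - \frac{492020}{61} \approx -8065.9$)
$-15007 - s = -15007 - - \frac{492020}{61} = -15007 + \frac{492020}{61} = - \frac{423407}{61}$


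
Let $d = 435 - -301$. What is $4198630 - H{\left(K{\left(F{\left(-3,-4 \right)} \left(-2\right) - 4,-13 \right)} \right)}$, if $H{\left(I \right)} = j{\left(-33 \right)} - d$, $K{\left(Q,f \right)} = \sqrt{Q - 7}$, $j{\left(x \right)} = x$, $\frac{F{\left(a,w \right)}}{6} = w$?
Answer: $4199399$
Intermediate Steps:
$F{\left(a,w \right)} = 6 w$
$d = 736$ ($d = 435 + 301 = 736$)
$K{\left(Q,f \right)} = \sqrt{-7 + Q}$ ($K{\left(Q,f \right)} = \sqrt{Q - 7} = \sqrt{-7 + Q}$)
$H{\left(I \right)} = -769$ ($H{\left(I \right)} = -33 - 736 = -769$)
$4198630 - H{\left(K{\left(F{\left(-3,-4 \right)} \left(-2\right) - 4,-13 \right)} \right)} = 4198630 - -769 = 4198630 + 769 = 4199399$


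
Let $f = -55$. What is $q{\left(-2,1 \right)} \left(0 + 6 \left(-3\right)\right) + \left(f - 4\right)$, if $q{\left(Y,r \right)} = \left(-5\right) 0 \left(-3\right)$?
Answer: $-59$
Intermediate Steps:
$q{\left(Y,r \right)} = 0$ ($q{\left(Y,r \right)} = 0 \left(-3\right) = 0$)
$q{\left(-2,1 \right)} \left(0 + 6 \left(-3\right)\right) + \left(f - 4\right) = 0 \left(0 + 6 \left(-3\right)\right) - 59 = 0 \left(0 - 18\right) - 59 = 0 \left(-18\right) - 59 = 0 - 59 = -59$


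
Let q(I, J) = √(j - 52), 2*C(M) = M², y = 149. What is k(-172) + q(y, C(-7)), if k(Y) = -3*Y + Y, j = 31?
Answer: 344 + I*√21 ≈ 344.0 + 4.5826*I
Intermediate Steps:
C(M) = M²/2
q(I, J) = I*√21 (q(I, J) = √(31 - 52) = √(-21) = I*√21)
k(Y) = -2*Y
k(-172) + q(y, C(-7)) = -2*(-172) + I*√21 = 344 + I*√21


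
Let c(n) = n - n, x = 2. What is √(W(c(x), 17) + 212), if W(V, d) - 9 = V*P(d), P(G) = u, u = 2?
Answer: √221 ≈ 14.866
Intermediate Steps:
c(n) = 0
P(G) = 2
W(V, d) = 9 + 2*V (W(V, d) = 9 + V*2 = 9 + 2*V)
√(W(c(x), 17) + 212) = √((9 + 2*0) + 212) = √((9 + 0) + 212) = √(9 + 212) = √221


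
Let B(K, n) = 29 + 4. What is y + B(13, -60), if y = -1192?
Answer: -1159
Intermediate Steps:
B(K, n) = 33
y + B(13, -60) = -1192 + 33 = -1159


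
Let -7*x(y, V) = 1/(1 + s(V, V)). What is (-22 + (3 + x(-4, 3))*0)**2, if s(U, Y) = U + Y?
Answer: 484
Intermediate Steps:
x(y, V) = -1/(7*(1 + 2*V)) (x(y, V) = -1/(7*(1 + (V + V))) = -1/(7*(1 + 2*V)))
(-22 + (3 + x(-4, 3))*0)**2 = (-22 + (3 - 1/(7 + 14*3))*0)**2 = (-22 + (3 - 1/(7 + 42))*0)**2 = (-22 + (3 - 1/49)*0)**2 = (-22 + (146/49)*0)**2 = (-22 + 0)**2 = (-22)**2 = 484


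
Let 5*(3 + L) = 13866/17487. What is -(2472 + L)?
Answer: -71963627/29145 ≈ -2469.2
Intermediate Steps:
L = -82813/29145 (L = -3 + (13866/17487)/5 = -3 + (13866*(1/17487))/5 = -3 + (1/5)*(4622/5829) = -3 + 4622/29145 = -82813/29145 ≈ -2.8414)
-(2472 + L) = -(2472 - 82813/29145) = -1*71963627/29145 = -71963627/29145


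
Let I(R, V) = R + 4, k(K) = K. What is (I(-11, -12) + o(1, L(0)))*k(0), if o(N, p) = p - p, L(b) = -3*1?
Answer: 0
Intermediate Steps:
I(R, V) = 4 + R
L(b) = -3
o(N, p) = 0
(I(-11, -12) + o(1, L(0)))*k(0) = ((4 - 11) + 0)*0 = (-7 + 0)*0 = -7*0 = 0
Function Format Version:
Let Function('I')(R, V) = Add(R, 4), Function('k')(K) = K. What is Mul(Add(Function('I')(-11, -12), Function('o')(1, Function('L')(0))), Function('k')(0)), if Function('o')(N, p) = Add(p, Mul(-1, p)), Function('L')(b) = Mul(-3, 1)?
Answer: 0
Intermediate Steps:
Function('I')(R, V) = Add(4, R)
Function('L')(b) = -3
Function('o')(N, p) = 0
Mul(Add(Function('I')(-11, -12), Function('o')(1, Function('L')(0))), Function('k')(0)) = Mul(Add(Add(4, -11), 0), 0) = Mul(Add(-7, 0), 0) = Mul(-7, 0) = 0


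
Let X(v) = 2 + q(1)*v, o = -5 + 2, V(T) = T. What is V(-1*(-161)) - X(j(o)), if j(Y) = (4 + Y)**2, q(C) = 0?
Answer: 159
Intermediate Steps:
o = -3
X(v) = 2 (X(v) = 2 + 0*v = 2 + 0 = 2)
V(-1*(-161)) - X(j(o)) = -1*(-161) - 1*2 = 161 - 2 = 159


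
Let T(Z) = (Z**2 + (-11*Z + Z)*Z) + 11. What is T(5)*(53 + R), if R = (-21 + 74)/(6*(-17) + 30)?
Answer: -402641/36 ≈ -11184.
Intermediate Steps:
R = -53/72 (R = 53/(-102 + 30) = 53/(-72) = 53*(-1/72) = -53/72 ≈ -0.73611)
T(Z) = 11 - 9*Z**2 (T(Z) = (Z**2 + (-10*Z)*Z) + 11 = (Z**2 - 10*Z**2) + 11 = -9*Z**2 + 11 = 11 - 9*Z**2)
T(5)*(53 + R) = (11 - 9*5**2)*(53 - 53/72) = (11 - 9*25)*(3763/72) = (11 - 225)*(3763/72) = -214*3763/72 = -402641/36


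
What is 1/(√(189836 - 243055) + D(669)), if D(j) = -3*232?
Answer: -696/537635 - I*√53219/537635 ≈ -0.0012946 - 0.00042909*I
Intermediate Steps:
D(j) = -696
1/(√(189836 - 243055) + D(669)) = 1/(√(189836 - 243055) - 696) = 1/(√(-53219) - 696) = 1/(I*√53219 - 696) = 1/(-696 + I*√53219)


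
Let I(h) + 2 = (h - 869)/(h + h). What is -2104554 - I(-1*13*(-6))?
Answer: -328309321/156 ≈ -2.1045e+6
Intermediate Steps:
I(h) = -2 + (-869 + h)/(2*h) (I(h) = -2 + (h - 869)/(h + h) = -2 + (-869 + h)/((2*h)) = -2 + (-869 + h)*(1/(2*h)) = -2 + (-869 + h)/(2*h))
-2104554 - I(-1*13*(-6)) = -2104554 - (-869 - 3*(-1*13)*(-6))/(2*(-1*13*(-6))) = -2104554 - (-869 - (-39)*(-6))/(2*((-13*(-6)))) = -2104554 - (-869 - 3*78)/(2*78) = -2104554 - (-869 - 234)/(2*78) = -2104554 - (-1103)/(2*78) = -2104554 - 1*(-1103/156) = -2104554 + 1103/156 = -328309321/156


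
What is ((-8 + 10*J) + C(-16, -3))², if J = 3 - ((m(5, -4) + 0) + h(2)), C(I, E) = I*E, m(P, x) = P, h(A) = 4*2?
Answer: 3600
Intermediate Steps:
h(A) = 8
C(I, E) = E*I
J = -10 (J = 3 - ((5 + 0) + 8) = 3 - (5 + 8) = 3 - 1*13 = 3 - 13 = -10)
((-8 + 10*J) + C(-16, -3))² = ((-8 + 10*(-10)) - 3*(-16))² = ((-8 - 100) + 48)² = (-108 + 48)² = (-60)² = 3600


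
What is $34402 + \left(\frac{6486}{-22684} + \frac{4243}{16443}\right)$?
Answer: $\frac{6415847598869}{186496506} \approx 34402.0$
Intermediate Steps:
$34402 + \left(\frac{6486}{-22684} + \frac{4243}{16443}\right) = 34402 + \left(6486 \left(- \frac{1}{22684}\right) + 4243 \cdot \frac{1}{16443}\right) = 34402 + \left(- \frac{3243}{11342} + \frac{4243}{16443}\right) = 34402 - \frac{5200543}{186496506} = \frac{6415847598869}{186496506}$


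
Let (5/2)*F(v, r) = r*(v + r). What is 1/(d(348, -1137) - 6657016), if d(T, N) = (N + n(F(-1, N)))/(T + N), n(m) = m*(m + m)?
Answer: -6575/4508283835621 ≈ -1.4584e-9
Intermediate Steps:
F(v, r) = 2*r*(r + v)/5 (F(v, r) = 2*(r*(v + r))/5 = 2*(r*(r + v))/5 = 2*r*(r + v)/5)
n(m) = 2*m**2 (n(m) = m*(2*m) = 2*m**2)
d(T, N) = (N + 8*N**2*(-1 + N)**2/25)/(N + T) (d(T, N) = (N + 2*(2*N*(N - 1)/5)**2)/(T + N) = (N + 2*(2*N*(-1 + N)/5)**2)/(N + T) = (N + 2*(4*N**2*(-1 + N)**2/25))/(N + T) = (N + 8*N**2*(-1 + N)**2/25)/(N + T))
1/(d(348, -1137) - 6657016) = 1/((1/25)*(-1137)*(25 + 8*(-1137)*(-1 - 1137)**2)/(-1137 + 348) - 6657016) = 1/((1/25)*(-1137)*(25 + 8*(-1137)*(-1138)**2)/(-789) - 6657016) = 1/((1/25)*(-1137)*(-1/789)*(25 + 8*(-1137)*1295044) - 6657016) = 1/((1/25)*(-1137)*(-1/789)*(25 - 11779720224) - 6657016) = 1/((1/25)*(-1137)*(-1/789)*(-11779720199) - 6657016) = 1/(-4464513955421/6575 - 6657016) = 1/(-4508283835621/6575) = -6575/4508283835621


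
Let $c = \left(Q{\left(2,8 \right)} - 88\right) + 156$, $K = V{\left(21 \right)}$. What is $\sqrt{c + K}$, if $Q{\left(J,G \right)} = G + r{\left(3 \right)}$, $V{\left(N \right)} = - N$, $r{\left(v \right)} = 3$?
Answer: $\sqrt{58} \approx 7.6158$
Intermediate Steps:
$K = -21$ ($K = \left(-1\right) 21 = -21$)
$Q{\left(J,G \right)} = 3 + G$ ($Q{\left(J,G \right)} = G + 3 = 3 + G$)
$c = 79$ ($c = \left(\left(3 + 8\right) - 88\right) + 156 = \left(11 - 88\right) + 156 = -77 + 156 = 79$)
$\sqrt{c + K} = \sqrt{79 - 21} = \sqrt{58}$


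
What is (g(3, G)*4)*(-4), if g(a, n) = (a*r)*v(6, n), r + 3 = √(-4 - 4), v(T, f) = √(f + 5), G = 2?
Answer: 144*√7 - 96*I*√14 ≈ 380.99 - 359.2*I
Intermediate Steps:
v(T, f) = √(5 + f)
r = -3 + 2*I*√2 (r = -3 + √(-4 - 4) = -3 + √(-8) = -3 + 2*I*√2 ≈ -3.0 + 2.8284*I)
g(a, n) = a*√(5 + n)*(-3 + 2*I*√2) (g(a, n) = (a*(-3 + 2*I*√2))*√(5 + n) = a*√(5 + n)*(-3 + 2*I*√2))
(g(3, G)*4)*(-4) = ((3*√(5 + 2)*(-3 + 2*I*√2))*4)*(-4) = ((3*√7*(-3 + 2*I*√2))*4)*(-4) = (12*√7*(-3 + 2*I*√2))*(-4) = -48*√7*(-3 + 2*I*√2)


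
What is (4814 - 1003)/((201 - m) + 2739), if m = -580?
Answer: 3811/3520 ≈ 1.0827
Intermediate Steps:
(4814 - 1003)/((201 - m) + 2739) = (4814 - 1003)/((201 - 1*(-580)) + 2739) = 3811/((201 + 580) + 2739) = 3811/(781 + 2739) = 3811/3520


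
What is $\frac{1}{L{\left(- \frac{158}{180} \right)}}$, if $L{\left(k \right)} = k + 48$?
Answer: $\frac{90}{4241} \approx 0.021221$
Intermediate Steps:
$L{\left(k \right)} = 48 + k$
$\frac{1}{L{\left(- \frac{158}{180} \right)}} = \frac{1}{48 - \frac{158}{180}} = \frac{1}{48 - \frac{79}{90}} = \frac{1}{\frac{4241}{90}} = \frac{90}{4241}$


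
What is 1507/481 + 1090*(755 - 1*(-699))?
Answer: 762319167/481 ≈ 1.5849e+6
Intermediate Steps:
1507/481 + 1090*(755 - 1*(-699)) = 1507*(1/481) + 1090*(755 + 699) = 1507/481 + 1090*1454 = 1507/481 + 1584860 = 762319167/481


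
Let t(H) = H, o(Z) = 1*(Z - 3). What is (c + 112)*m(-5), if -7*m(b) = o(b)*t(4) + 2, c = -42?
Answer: 300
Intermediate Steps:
o(Z) = -3 + Z (o(Z) = 1*(-3 + Z) = -3 + Z)
m(b) = 10/7 - 4*b/7 (m(b) = -((-3 + b)*4 + 2)/7 = -((-12 + 4*b) + 2)/7 = -(-10 + 4*b)/7 = 10/7 - 4*b/7)
(c + 112)*m(-5) = (-42 + 112)*(10/7 - 4/7*(-5)) = 70*(10/7 + 20/7) = 70*(30/7) = 300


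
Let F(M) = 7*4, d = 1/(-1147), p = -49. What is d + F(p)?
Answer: 32115/1147 ≈ 27.999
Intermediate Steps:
d = -1/1147 ≈ -0.00087184
F(M) = 28
d + F(p) = -1/1147 + 28 = 32115/1147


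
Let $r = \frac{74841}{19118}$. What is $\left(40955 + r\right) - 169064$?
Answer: $- \frac{2449113021}{19118} \approx -1.2811 \cdot 10^{5}$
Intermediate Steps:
$r = \frac{74841}{19118}$ ($r = 74841 \cdot \frac{1}{19118} = \frac{74841}{19118} \approx 3.9147$)
$\left(40955 + r\right) - 169064 = \left(40955 + \frac{74841}{19118}\right) - 169064 = \frac{783052531}{19118} - 169064 = - \frac{2449113021}{19118}$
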